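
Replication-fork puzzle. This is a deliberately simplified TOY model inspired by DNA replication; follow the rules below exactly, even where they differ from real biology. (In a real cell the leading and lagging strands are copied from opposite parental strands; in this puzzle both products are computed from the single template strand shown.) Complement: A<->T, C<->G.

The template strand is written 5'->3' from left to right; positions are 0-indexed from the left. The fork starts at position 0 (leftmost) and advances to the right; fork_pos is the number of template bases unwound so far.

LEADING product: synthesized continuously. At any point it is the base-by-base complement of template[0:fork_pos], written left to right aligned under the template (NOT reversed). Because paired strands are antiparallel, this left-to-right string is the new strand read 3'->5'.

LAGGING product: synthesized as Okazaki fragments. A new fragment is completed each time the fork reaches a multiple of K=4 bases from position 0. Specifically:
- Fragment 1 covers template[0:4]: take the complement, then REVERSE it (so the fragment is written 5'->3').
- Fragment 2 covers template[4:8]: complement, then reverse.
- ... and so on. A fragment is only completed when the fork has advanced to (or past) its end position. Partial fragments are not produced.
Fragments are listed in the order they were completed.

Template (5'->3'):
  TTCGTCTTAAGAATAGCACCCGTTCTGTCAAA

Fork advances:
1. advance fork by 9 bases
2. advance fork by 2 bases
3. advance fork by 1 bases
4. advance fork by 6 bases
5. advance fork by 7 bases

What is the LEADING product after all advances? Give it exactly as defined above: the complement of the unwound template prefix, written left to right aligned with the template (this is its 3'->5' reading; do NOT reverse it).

Answer: AAGCAGAATTCTTATCGTGGGCAAG

Derivation:
Step 1: advance 9 -> fork_pos = 0 + 9 = 9.
Step 2: advance 2 -> fork_pos = 9 + 2 = 11.
Step 3: advance 1 -> fork_pos = 11 + 1 = 12.
Step 4: advance 6 -> fork_pos = 12 + 6 = 18.
Step 5: advance 7 -> fork_pos = 18 + 7 = 25.
Unwound prefix: template[0:25] = TTCGTCTTAAGAATAGCACCCGTTC
Complement it base by base (A<->T, C<->G), keeping left-to-right order:
  [0:5] TTCGT -> AAGCA
  [5:10] CTTAA -> GAATT
  [10:15] GAATA -> CTTAT
  [15:20] GCACC -> CGTGG
  [20:25] CGTTC -> GCAAG
Concatenate: AAGCAGAATTCTTATCGTGGGCAAG (length 25; written aligned with the template, i.e. 3'->5').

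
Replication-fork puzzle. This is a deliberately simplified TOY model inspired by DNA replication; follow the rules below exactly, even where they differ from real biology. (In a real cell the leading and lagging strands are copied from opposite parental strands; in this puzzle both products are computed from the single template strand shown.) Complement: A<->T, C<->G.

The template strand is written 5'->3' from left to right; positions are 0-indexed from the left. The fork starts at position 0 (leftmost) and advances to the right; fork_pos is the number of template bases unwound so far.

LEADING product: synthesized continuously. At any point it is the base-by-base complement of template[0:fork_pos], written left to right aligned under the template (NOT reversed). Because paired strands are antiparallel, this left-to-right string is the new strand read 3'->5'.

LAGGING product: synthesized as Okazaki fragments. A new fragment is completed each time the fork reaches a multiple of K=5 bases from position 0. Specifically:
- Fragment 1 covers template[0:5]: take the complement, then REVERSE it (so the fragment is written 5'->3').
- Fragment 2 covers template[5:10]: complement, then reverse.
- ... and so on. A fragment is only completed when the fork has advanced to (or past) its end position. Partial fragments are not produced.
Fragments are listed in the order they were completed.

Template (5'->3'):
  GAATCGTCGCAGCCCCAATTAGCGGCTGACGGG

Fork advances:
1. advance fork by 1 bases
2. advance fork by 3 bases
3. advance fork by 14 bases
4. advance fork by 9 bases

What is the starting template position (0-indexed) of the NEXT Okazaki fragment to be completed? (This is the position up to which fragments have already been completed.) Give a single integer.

Answer: 25

Derivation:
Step 1: advance 1 -> fork_pos = 0 + 1 = 1. Next multiple of 5 is 5 (not reached); still 0 fragment(s).
Step 2: advance 3 -> fork_pos = 1 + 3 = 4. Next multiple of 5 is 5 (not reached); still 0 fragment(s).
Step 3: advance 14 -> fork_pos = 4 + 14 = 18. Reached multiple(s) of 5: 5, 10, 15 -> fragments 1-3 completed (3 total).
Step 4: advance 9 -> fork_pos = 18 + 9 = 27. Reached multiple(s) of 5: 20, 25 -> fragments 4-5 completed (5 total).
5 fragment(s) completed, covering template[0:25] (5 x 5 = 25). The next fragment, fragment 6, covers template[25:30], so it starts at position 25.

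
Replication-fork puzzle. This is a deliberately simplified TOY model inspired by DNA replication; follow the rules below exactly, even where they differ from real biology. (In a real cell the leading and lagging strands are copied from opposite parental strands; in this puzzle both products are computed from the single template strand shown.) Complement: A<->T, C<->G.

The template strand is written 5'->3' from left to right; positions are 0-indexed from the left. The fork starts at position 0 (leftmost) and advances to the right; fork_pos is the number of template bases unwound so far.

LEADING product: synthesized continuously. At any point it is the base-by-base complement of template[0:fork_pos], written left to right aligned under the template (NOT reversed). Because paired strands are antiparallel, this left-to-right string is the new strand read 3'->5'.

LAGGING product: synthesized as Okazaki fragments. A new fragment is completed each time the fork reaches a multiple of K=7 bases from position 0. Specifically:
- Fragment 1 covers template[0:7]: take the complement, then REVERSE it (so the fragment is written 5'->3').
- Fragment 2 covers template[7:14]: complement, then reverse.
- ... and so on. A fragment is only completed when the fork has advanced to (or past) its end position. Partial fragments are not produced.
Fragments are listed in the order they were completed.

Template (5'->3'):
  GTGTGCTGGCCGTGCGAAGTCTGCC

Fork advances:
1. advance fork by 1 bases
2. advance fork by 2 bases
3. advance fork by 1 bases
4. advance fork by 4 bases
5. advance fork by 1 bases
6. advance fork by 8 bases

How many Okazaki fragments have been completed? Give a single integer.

Step 1: advance 1 -> fork_pos = 0 + 1 = 1. Next multiple of 7 is 7 (not reached); still 0 fragment(s).
Step 2: advance 2 -> fork_pos = 1 + 2 = 3. Next multiple of 7 is 7 (not reached); still 0 fragment(s).
Step 3: advance 1 -> fork_pos = 3 + 1 = 4. Next multiple of 7 is 7 (not reached); still 0 fragment(s).
Step 4: advance 4 -> fork_pos = 4 + 4 = 8. Reached multiple(s) of 7: 7 -> fragment 1 completed (1 total).
Step 5: advance 1 -> fork_pos = 8 + 1 = 9. Next multiple of 7 is 14 (not reached); still 1 fragment(s).
Step 6: advance 8 -> fork_pos = 9 + 8 = 17. Reached multiple(s) of 7: 14 -> fragment 2 completed (2 total).
Check: final fork_pos = 17; the multiples of 7 that are <= 17 are 7..14 -> 17 // 7 = 2 completed fragment(s).

Answer: 2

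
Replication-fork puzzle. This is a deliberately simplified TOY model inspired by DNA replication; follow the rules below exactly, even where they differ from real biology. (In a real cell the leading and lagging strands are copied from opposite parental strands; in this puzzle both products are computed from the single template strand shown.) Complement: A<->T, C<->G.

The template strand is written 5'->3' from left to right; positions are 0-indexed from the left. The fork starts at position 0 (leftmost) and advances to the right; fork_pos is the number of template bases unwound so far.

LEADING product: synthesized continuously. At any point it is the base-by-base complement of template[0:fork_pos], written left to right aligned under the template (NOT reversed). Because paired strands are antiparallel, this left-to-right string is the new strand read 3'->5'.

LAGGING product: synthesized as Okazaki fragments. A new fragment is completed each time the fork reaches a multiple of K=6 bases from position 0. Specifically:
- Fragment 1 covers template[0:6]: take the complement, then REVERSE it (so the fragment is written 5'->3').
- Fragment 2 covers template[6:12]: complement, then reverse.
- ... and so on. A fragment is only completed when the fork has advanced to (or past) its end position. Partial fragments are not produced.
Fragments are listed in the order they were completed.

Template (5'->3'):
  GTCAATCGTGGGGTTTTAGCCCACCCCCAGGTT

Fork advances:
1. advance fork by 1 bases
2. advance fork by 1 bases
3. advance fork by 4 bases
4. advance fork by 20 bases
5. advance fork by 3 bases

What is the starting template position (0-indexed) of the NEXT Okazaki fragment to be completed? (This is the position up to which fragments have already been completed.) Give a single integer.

Step 1: advance 1 -> fork_pos = 0 + 1 = 1. Next multiple of 6 is 6 (not reached); still 0 fragment(s).
Step 2: advance 1 -> fork_pos = 1 + 1 = 2. Next multiple of 6 is 6 (not reached); still 0 fragment(s).
Step 3: advance 4 -> fork_pos = 2 + 4 = 6. Reached multiple(s) of 6: 6 -> fragment 1 completed (1 total).
Step 4: advance 20 -> fork_pos = 6 + 20 = 26. Reached multiple(s) of 6: 12, 18, 24 -> fragments 2-4 completed (4 total).
Step 5: advance 3 -> fork_pos = 26 + 3 = 29. Next multiple of 6 is 30 (not reached); still 4 fragment(s).
4 fragment(s) completed, covering template[0:24] (4 x 6 = 24). The next fragment, fragment 5, covers template[24:30], so it starts at position 24.

Answer: 24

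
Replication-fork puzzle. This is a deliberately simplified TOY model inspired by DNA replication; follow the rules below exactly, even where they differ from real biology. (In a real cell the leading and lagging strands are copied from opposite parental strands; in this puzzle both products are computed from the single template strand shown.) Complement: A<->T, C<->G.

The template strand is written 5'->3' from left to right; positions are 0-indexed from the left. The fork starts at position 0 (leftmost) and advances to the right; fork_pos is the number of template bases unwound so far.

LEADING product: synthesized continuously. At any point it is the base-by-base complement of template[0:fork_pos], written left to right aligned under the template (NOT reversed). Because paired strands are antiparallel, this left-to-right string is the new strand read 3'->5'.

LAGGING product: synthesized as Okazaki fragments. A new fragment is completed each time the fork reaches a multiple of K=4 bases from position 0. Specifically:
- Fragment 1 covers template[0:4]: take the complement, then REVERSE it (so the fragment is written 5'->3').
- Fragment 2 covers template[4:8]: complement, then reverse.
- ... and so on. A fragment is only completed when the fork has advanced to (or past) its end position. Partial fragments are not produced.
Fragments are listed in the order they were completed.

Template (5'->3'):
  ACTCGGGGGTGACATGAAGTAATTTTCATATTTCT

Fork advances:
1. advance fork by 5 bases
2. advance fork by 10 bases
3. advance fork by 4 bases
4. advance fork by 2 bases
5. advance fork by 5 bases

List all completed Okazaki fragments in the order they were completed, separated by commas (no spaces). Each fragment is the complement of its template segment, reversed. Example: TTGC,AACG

Answer: GAGT,CCCC,TCAC,CATG,ACTT,AATT

Derivation:
Step 1: advance 5 -> fork_pos = 0 + 5 = 5. Reached multiple(s) of 4: 4 -> fragment 1 completed (1 total).
Step 2: advance 10 -> fork_pos = 5 + 10 = 15. Reached multiple(s) of 4: 8, 12 -> fragments 2-3 completed (3 total).
Step 3: advance 4 -> fork_pos = 15 + 4 = 19. Reached multiple(s) of 4: 16 -> fragment 4 completed (4 total).
Step 4: advance 2 -> fork_pos = 19 + 2 = 21. Reached multiple(s) of 4: 20 -> fragment 5 completed (5 total).
Step 5: advance 5 -> fork_pos = 21 + 5 = 26. Reached multiple(s) of 4: 24 -> fragment 6 completed (6 total).
Final fork_pos = 26, so 6 fragment(s) are complete. Build each: template segment -> complement -> reverse.
Fragment 1: template[0:4] = ACTC -> complement TGAG -> reversed GAGT
Fragment 2: template[4:8] = GGGG -> complement CCCC -> reversed CCCC
Fragment 3: template[8:12] = GTGA -> complement CACT -> reversed TCAC
Fragment 4: template[12:16] = CATG -> complement GTAC -> reversed CATG
Fragment 5: template[16:20] = AAGT -> complement TTCA -> reversed ACTT
Fragment 6: template[20:24] = AATT -> complement TTAA -> reversed AATT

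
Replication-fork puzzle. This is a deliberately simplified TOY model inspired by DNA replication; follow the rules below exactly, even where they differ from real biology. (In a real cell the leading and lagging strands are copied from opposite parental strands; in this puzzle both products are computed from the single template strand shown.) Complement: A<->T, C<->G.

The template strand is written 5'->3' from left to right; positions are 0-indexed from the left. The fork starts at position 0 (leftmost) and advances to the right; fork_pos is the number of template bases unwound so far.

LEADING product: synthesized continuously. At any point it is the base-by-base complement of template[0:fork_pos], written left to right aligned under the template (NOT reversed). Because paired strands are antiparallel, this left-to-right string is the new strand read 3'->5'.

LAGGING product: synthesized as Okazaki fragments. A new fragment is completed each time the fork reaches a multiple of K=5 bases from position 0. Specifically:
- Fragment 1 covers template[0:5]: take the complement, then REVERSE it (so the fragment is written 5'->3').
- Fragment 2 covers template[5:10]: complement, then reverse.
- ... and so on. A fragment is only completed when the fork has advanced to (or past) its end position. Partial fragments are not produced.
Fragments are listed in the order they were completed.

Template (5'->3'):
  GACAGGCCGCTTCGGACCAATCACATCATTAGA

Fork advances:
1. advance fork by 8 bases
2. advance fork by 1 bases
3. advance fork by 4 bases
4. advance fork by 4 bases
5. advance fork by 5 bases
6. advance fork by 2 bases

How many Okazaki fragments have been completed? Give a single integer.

Answer: 4

Derivation:
Step 1: advance 8 -> fork_pos = 0 + 8 = 8. Reached multiple(s) of 5: 5 -> fragment 1 completed (1 total).
Step 2: advance 1 -> fork_pos = 8 + 1 = 9. Next multiple of 5 is 10 (not reached); still 1 fragment(s).
Step 3: advance 4 -> fork_pos = 9 + 4 = 13. Reached multiple(s) of 5: 10 -> fragment 2 completed (2 total).
Step 4: advance 4 -> fork_pos = 13 + 4 = 17. Reached multiple(s) of 5: 15 -> fragment 3 completed (3 total).
Step 5: advance 5 -> fork_pos = 17 + 5 = 22. Reached multiple(s) of 5: 20 -> fragment 4 completed (4 total).
Step 6: advance 2 -> fork_pos = 22 + 2 = 24. Next multiple of 5 is 25 (not reached); still 4 fragment(s).
Check: final fork_pos = 24; the multiples of 5 that are <= 24 are 5..20 -> 24 // 5 = 4 completed fragment(s).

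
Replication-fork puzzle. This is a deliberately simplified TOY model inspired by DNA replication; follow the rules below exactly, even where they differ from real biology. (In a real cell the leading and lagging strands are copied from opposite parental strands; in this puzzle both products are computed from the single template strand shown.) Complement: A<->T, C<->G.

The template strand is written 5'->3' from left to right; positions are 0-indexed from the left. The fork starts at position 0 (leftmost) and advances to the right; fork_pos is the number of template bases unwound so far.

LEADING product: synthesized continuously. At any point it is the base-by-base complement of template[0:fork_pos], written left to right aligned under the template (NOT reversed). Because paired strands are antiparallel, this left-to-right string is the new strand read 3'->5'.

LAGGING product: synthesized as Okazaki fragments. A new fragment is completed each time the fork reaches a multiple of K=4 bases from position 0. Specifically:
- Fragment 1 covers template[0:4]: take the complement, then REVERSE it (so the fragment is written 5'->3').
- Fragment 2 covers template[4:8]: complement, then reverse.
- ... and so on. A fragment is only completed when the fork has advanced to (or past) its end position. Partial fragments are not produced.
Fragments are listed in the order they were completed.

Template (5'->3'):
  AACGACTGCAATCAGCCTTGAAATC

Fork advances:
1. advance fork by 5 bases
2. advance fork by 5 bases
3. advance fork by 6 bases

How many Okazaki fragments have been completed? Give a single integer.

Answer: 4

Derivation:
Step 1: advance 5 -> fork_pos = 0 + 5 = 5. Reached multiple(s) of 4: 4 -> fragment 1 completed (1 total).
Step 2: advance 5 -> fork_pos = 5 + 5 = 10. Reached multiple(s) of 4: 8 -> fragment 2 completed (2 total).
Step 3: advance 6 -> fork_pos = 10 + 6 = 16. Reached multiple(s) of 4: 12, 16 -> fragments 3-4 completed (4 total).
Check: final fork_pos = 16; the multiples of 4 that are <= 16 are 4..16 -> 16 // 4 = 4 completed fragment(s).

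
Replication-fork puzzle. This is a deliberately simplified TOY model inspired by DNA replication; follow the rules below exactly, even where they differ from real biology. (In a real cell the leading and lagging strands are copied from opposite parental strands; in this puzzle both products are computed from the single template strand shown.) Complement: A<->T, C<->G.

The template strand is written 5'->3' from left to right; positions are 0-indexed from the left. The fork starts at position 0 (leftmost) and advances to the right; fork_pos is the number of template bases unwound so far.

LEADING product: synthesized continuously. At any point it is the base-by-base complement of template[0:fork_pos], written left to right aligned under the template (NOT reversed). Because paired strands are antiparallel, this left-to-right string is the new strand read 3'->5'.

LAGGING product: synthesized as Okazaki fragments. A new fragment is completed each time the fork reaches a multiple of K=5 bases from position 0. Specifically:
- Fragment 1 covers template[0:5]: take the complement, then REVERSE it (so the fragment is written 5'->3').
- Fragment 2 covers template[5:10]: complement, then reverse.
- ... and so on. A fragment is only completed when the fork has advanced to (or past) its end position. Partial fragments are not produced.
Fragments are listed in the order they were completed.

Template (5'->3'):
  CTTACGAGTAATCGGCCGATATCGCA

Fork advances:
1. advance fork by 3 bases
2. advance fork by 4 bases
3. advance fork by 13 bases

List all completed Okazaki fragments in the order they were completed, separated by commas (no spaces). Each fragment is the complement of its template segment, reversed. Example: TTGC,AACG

Step 1: advance 3 -> fork_pos = 0 + 3 = 3. Next multiple of 5 is 5 (not reached); still 0 fragment(s).
Step 2: advance 4 -> fork_pos = 3 + 4 = 7. Reached multiple(s) of 5: 5 -> fragment 1 completed (1 total).
Step 3: advance 13 -> fork_pos = 7 + 13 = 20. Reached multiple(s) of 5: 10, 15, 20 -> fragments 2-4 completed (4 total).
Final fork_pos = 20, so 4 fragment(s) are complete. Build each: template segment -> complement -> reverse.
Fragment 1: template[0:5] = CTTAC -> complement GAATG -> reversed GTAAG
Fragment 2: template[5:10] = GAGTA -> complement CTCAT -> reversed TACTC
Fragment 3: template[10:15] = ATCGG -> complement TAGCC -> reversed CCGAT
Fragment 4: template[15:20] = CCGAT -> complement GGCTA -> reversed ATCGG

Answer: GTAAG,TACTC,CCGAT,ATCGG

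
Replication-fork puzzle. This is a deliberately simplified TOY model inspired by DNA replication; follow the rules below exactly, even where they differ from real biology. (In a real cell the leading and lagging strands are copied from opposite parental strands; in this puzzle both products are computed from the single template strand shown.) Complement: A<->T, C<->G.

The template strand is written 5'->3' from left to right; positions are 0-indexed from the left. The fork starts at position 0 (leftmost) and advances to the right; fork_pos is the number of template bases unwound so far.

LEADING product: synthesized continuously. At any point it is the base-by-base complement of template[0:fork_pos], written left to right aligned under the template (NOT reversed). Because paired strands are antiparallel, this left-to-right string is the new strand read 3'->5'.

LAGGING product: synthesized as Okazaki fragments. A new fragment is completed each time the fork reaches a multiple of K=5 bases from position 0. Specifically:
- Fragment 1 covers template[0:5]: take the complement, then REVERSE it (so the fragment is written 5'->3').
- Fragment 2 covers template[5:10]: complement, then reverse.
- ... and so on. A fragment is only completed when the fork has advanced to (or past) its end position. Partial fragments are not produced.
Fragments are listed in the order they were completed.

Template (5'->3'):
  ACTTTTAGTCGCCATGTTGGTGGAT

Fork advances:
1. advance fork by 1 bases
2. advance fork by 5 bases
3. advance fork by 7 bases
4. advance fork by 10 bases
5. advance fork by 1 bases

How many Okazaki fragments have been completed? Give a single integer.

Step 1: advance 1 -> fork_pos = 0 + 1 = 1. Next multiple of 5 is 5 (not reached); still 0 fragment(s).
Step 2: advance 5 -> fork_pos = 1 + 5 = 6. Reached multiple(s) of 5: 5 -> fragment 1 completed (1 total).
Step 3: advance 7 -> fork_pos = 6 + 7 = 13. Reached multiple(s) of 5: 10 -> fragment 2 completed (2 total).
Step 4: advance 10 -> fork_pos = 13 + 10 = 23. Reached multiple(s) of 5: 15, 20 -> fragments 3-4 completed (4 total).
Step 5: advance 1 -> fork_pos = 23 + 1 = 24. Next multiple of 5 is 25 (not reached); still 4 fragment(s).
Check: final fork_pos = 24; the multiples of 5 that are <= 24 are 5..20 -> 24 // 5 = 4 completed fragment(s).

Answer: 4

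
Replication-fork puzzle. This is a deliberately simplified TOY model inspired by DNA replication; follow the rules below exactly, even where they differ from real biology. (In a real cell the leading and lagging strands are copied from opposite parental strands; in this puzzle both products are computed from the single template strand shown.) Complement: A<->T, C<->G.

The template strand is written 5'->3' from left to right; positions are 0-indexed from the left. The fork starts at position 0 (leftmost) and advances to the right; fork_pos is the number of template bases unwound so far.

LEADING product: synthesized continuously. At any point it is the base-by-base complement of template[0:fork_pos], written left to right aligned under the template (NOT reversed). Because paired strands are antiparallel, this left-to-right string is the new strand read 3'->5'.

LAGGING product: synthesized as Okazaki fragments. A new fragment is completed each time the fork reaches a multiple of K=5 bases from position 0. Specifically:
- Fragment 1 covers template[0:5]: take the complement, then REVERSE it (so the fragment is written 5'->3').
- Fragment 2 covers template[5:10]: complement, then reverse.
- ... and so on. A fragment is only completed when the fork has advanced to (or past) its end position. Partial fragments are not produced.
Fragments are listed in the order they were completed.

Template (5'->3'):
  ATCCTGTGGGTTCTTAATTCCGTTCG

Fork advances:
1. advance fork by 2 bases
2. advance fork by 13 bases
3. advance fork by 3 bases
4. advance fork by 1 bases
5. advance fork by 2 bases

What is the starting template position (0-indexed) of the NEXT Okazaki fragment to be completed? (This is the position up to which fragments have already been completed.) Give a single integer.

Answer: 20

Derivation:
Step 1: advance 2 -> fork_pos = 0 + 2 = 2. Next multiple of 5 is 5 (not reached); still 0 fragment(s).
Step 2: advance 13 -> fork_pos = 2 + 13 = 15. Reached multiple(s) of 5: 5, 10, 15 -> fragments 1-3 completed (3 total).
Step 3: advance 3 -> fork_pos = 15 + 3 = 18. Next multiple of 5 is 20 (not reached); still 3 fragment(s).
Step 4: advance 1 -> fork_pos = 18 + 1 = 19. Next multiple of 5 is 20 (not reached); still 3 fragment(s).
Step 5: advance 2 -> fork_pos = 19 + 2 = 21. Reached multiple(s) of 5: 20 -> fragment 4 completed (4 total).
4 fragment(s) completed, covering template[0:20] (4 x 5 = 20). The next fragment, fragment 5, covers template[20:25], so it starts at position 20.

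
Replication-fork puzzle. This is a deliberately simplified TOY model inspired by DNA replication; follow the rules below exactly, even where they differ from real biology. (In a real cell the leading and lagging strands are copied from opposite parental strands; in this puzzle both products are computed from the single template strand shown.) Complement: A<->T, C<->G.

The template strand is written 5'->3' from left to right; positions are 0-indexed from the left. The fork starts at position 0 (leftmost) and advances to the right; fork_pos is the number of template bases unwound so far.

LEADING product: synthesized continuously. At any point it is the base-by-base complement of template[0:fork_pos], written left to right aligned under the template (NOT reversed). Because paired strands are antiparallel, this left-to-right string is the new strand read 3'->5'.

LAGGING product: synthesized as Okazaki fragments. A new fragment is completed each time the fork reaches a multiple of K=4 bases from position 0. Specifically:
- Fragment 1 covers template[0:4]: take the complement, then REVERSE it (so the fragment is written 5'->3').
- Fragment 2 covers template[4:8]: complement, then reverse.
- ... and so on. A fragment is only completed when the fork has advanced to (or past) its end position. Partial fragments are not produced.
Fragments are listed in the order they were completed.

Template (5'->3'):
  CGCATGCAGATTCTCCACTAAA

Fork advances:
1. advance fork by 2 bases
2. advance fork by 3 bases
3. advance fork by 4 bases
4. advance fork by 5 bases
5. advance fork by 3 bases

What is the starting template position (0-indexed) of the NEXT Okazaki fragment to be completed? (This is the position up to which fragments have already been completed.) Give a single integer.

Step 1: advance 2 -> fork_pos = 0 + 2 = 2. Next multiple of 4 is 4 (not reached); still 0 fragment(s).
Step 2: advance 3 -> fork_pos = 2 + 3 = 5. Reached multiple(s) of 4: 4 -> fragment 1 completed (1 total).
Step 3: advance 4 -> fork_pos = 5 + 4 = 9. Reached multiple(s) of 4: 8 -> fragment 2 completed (2 total).
Step 4: advance 5 -> fork_pos = 9 + 5 = 14. Reached multiple(s) of 4: 12 -> fragment 3 completed (3 total).
Step 5: advance 3 -> fork_pos = 14 + 3 = 17. Reached multiple(s) of 4: 16 -> fragment 4 completed (4 total).
4 fragment(s) completed, covering template[0:16] (4 x 4 = 16). The next fragment, fragment 5, covers template[16:20], so it starts at position 16.

Answer: 16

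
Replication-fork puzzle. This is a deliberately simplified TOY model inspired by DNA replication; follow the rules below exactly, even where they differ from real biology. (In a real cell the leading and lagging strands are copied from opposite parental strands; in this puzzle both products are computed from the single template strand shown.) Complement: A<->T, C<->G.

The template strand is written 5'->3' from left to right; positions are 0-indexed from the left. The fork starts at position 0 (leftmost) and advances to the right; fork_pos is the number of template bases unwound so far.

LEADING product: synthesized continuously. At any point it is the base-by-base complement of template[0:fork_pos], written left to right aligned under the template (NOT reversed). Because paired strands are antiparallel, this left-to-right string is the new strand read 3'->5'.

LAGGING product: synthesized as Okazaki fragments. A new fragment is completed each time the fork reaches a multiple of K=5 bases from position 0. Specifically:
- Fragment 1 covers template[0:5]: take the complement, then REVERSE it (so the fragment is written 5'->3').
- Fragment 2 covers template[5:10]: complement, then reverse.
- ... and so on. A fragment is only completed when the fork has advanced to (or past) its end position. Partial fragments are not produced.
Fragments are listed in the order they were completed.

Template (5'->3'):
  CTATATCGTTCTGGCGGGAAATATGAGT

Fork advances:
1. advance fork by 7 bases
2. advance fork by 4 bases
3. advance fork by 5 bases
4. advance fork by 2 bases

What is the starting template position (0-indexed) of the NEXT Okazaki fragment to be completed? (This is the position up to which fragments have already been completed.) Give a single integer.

Answer: 15

Derivation:
Step 1: advance 7 -> fork_pos = 0 + 7 = 7. Reached multiple(s) of 5: 5 -> fragment 1 completed (1 total).
Step 2: advance 4 -> fork_pos = 7 + 4 = 11. Reached multiple(s) of 5: 10 -> fragment 2 completed (2 total).
Step 3: advance 5 -> fork_pos = 11 + 5 = 16. Reached multiple(s) of 5: 15 -> fragment 3 completed (3 total).
Step 4: advance 2 -> fork_pos = 16 + 2 = 18. Next multiple of 5 is 20 (not reached); still 3 fragment(s).
3 fragment(s) completed, covering template[0:15] (3 x 5 = 15). The next fragment, fragment 4, covers template[15:20], so it starts at position 15.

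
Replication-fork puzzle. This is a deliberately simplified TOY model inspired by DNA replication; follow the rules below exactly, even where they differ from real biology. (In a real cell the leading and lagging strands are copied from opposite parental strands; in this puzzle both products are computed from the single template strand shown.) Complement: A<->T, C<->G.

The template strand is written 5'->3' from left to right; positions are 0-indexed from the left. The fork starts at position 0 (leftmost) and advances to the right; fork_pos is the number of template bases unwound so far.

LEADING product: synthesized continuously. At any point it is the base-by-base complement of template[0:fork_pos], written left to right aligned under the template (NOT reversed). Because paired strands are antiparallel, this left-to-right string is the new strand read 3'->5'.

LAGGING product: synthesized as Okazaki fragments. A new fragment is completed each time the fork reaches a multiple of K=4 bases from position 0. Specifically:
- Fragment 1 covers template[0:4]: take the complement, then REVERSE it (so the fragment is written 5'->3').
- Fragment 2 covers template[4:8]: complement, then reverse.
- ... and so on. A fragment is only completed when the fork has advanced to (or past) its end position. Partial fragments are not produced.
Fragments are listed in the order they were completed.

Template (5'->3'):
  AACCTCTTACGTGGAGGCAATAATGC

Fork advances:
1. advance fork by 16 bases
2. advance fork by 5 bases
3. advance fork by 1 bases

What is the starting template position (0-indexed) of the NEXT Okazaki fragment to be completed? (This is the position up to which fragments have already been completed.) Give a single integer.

Answer: 20

Derivation:
Step 1: advance 16 -> fork_pos = 0 + 16 = 16. Reached multiple(s) of 4: 4, 8, 12, 16 -> fragments 1-4 completed (4 total).
Step 2: advance 5 -> fork_pos = 16 + 5 = 21. Reached multiple(s) of 4: 20 -> fragment 5 completed (5 total).
Step 3: advance 1 -> fork_pos = 21 + 1 = 22. Next multiple of 4 is 24 (not reached); still 5 fragment(s).
5 fragment(s) completed, covering template[0:20] (5 x 4 = 20). The next fragment, fragment 6, covers template[20:24], so it starts at position 20.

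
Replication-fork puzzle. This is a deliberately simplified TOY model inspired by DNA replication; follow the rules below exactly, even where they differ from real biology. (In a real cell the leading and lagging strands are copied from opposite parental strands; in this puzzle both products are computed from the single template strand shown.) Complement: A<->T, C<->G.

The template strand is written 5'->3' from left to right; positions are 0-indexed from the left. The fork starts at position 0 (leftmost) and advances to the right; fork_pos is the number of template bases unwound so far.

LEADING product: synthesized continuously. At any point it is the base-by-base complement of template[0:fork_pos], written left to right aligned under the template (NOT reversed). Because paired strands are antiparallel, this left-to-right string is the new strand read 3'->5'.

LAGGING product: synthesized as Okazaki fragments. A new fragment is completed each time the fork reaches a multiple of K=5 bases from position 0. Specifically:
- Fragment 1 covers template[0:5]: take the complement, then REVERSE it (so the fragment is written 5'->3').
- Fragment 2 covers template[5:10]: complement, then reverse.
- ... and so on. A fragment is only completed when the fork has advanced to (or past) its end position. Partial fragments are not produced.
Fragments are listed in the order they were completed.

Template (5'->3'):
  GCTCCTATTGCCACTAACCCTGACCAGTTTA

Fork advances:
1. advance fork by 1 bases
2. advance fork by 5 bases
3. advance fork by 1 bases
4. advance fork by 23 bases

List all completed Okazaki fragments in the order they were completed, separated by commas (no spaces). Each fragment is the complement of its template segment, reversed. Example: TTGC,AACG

Answer: GGAGC,CAATA,AGTGG,GGGTT,GGTCA,AAACT

Derivation:
Step 1: advance 1 -> fork_pos = 0 + 1 = 1. Next multiple of 5 is 5 (not reached); still 0 fragment(s).
Step 2: advance 5 -> fork_pos = 1 + 5 = 6. Reached multiple(s) of 5: 5 -> fragment 1 completed (1 total).
Step 3: advance 1 -> fork_pos = 6 + 1 = 7. Next multiple of 5 is 10 (not reached); still 1 fragment(s).
Step 4: advance 23 -> fork_pos = 7 + 23 = 30. Reached multiple(s) of 5: 10, 15, 20, 25, 30 -> fragments 2-6 completed (6 total).
Final fork_pos = 30, so 6 fragment(s) are complete. Build each: template segment -> complement -> reverse.
Fragment 1: template[0:5] = GCTCC -> complement CGAGG -> reversed GGAGC
Fragment 2: template[5:10] = TATTG -> complement ATAAC -> reversed CAATA
Fragment 3: template[10:15] = CCACT -> complement GGTGA -> reversed AGTGG
Fragment 4: template[15:20] = AACCC -> complement TTGGG -> reversed GGGTT
Fragment 5: template[20:25] = TGACC -> complement ACTGG -> reversed GGTCA
Fragment 6: template[25:30] = AGTTT -> complement TCAAA -> reversed AAACT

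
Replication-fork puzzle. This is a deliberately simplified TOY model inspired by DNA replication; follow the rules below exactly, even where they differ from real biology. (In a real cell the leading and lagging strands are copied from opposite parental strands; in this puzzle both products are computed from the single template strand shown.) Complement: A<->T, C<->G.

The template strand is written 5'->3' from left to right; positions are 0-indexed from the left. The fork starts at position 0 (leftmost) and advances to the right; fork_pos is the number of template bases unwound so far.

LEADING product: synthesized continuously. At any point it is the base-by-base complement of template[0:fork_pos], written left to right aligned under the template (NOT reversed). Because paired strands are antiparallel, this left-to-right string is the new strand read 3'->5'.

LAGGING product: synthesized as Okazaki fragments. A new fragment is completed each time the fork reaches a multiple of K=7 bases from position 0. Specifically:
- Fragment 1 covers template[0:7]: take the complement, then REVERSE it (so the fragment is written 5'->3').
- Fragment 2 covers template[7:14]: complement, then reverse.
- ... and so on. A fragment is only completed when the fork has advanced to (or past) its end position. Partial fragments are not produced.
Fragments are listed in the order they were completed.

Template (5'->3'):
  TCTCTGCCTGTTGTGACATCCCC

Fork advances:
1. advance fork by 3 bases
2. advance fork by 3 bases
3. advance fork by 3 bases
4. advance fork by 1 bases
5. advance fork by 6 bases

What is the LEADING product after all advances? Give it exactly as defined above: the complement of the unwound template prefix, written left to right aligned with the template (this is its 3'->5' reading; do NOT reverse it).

Step 1: advance 3 -> fork_pos = 0 + 3 = 3.
Step 2: advance 3 -> fork_pos = 3 + 3 = 6.
Step 3: advance 3 -> fork_pos = 6 + 3 = 9.
Step 4: advance 1 -> fork_pos = 9 + 1 = 10.
Step 5: advance 6 -> fork_pos = 10 + 6 = 16.
Unwound prefix: template[0:16] = TCTCTGCCTGTTGTGA
Complement it base by base (A<->T, C<->G), keeping left-to-right order:
  [0:5] TCTCT -> AGAGA
  [5:10] GCCTG -> CGGAC
  [10:15] TTGTG -> AACAC
  [15:16] A -> T
Concatenate: AGAGACGGACAACACT (length 16; written aligned with the template, i.e. 3'->5').

Answer: AGAGACGGACAACACT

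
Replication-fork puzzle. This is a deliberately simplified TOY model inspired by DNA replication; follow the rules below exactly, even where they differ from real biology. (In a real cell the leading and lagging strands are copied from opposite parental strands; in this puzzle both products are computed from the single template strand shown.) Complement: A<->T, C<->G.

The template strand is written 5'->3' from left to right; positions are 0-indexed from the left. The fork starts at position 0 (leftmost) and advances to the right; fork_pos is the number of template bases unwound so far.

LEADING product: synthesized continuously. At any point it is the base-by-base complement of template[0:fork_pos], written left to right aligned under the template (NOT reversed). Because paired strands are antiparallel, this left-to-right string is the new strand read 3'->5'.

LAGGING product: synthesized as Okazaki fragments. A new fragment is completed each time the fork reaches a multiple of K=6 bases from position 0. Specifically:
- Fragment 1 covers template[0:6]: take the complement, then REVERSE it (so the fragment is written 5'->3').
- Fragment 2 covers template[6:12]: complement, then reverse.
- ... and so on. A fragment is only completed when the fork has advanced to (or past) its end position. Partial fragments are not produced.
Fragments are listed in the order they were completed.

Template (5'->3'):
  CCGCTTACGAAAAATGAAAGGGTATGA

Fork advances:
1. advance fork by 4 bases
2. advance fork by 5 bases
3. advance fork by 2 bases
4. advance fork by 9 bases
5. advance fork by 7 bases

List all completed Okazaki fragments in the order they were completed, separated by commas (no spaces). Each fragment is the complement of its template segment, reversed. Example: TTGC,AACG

Step 1: advance 4 -> fork_pos = 0 + 4 = 4. Next multiple of 6 is 6 (not reached); still 0 fragment(s).
Step 2: advance 5 -> fork_pos = 4 + 5 = 9. Reached multiple(s) of 6: 6 -> fragment 1 completed (1 total).
Step 3: advance 2 -> fork_pos = 9 + 2 = 11. Next multiple of 6 is 12 (not reached); still 1 fragment(s).
Step 4: advance 9 -> fork_pos = 11 + 9 = 20. Reached multiple(s) of 6: 12, 18 -> fragments 2-3 completed (3 total).
Step 5: advance 7 -> fork_pos = 20 + 7 = 27. Reached multiple(s) of 6: 24 -> fragment 4 completed (4 total).
Final fork_pos = 27, so 4 fragment(s) are complete. Build each: template segment -> complement -> reverse.
Fragment 1: template[0:6] = CCGCTT -> complement GGCGAA -> reversed AAGCGG
Fragment 2: template[6:12] = ACGAAA -> complement TGCTTT -> reversed TTTCGT
Fragment 3: template[12:18] = AATGAA -> complement TTACTT -> reversed TTCATT
Fragment 4: template[18:24] = AGGGTA -> complement TCCCAT -> reversed TACCCT

Answer: AAGCGG,TTTCGT,TTCATT,TACCCT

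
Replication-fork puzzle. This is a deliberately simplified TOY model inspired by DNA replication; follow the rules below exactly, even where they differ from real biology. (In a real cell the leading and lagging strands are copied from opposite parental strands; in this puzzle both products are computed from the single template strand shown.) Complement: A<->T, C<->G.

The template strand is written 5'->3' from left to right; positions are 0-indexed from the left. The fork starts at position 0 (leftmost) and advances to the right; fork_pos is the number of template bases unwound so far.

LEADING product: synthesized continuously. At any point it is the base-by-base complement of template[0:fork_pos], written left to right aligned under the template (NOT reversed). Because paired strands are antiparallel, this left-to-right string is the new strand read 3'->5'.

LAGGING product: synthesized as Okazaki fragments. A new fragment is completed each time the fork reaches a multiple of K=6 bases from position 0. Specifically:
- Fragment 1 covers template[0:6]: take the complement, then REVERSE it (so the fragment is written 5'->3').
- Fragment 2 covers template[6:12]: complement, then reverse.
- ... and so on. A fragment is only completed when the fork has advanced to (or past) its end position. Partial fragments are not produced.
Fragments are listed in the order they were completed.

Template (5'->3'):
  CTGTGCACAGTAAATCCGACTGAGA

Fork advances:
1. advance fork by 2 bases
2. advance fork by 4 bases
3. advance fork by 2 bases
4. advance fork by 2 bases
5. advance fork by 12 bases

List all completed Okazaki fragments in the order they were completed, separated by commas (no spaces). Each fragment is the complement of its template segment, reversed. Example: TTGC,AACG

Step 1: advance 2 -> fork_pos = 0 + 2 = 2. Next multiple of 6 is 6 (not reached); still 0 fragment(s).
Step 2: advance 4 -> fork_pos = 2 + 4 = 6. Reached multiple(s) of 6: 6 -> fragment 1 completed (1 total).
Step 3: advance 2 -> fork_pos = 6 + 2 = 8. Next multiple of 6 is 12 (not reached); still 1 fragment(s).
Step 4: advance 2 -> fork_pos = 8 + 2 = 10. Next multiple of 6 is 12 (not reached); still 1 fragment(s).
Step 5: advance 12 -> fork_pos = 10 + 12 = 22. Reached multiple(s) of 6: 12, 18 -> fragments 2-3 completed (3 total).
Final fork_pos = 22, so 3 fragment(s) are complete. Build each: template segment -> complement -> reverse.
Fragment 1: template[0:6] = CTGTGC -> complement GACACG -> reversed GCACAG
Fragment 2: template[6:12] = ACAGTA -> complement TGTCAT -> reversed TACTGT
Fragment 3: template[12:18] = AATCCG -> complement TTAGGC -> reversed CGGATT

Answer: GCACAG,TACTGT,CGGATT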